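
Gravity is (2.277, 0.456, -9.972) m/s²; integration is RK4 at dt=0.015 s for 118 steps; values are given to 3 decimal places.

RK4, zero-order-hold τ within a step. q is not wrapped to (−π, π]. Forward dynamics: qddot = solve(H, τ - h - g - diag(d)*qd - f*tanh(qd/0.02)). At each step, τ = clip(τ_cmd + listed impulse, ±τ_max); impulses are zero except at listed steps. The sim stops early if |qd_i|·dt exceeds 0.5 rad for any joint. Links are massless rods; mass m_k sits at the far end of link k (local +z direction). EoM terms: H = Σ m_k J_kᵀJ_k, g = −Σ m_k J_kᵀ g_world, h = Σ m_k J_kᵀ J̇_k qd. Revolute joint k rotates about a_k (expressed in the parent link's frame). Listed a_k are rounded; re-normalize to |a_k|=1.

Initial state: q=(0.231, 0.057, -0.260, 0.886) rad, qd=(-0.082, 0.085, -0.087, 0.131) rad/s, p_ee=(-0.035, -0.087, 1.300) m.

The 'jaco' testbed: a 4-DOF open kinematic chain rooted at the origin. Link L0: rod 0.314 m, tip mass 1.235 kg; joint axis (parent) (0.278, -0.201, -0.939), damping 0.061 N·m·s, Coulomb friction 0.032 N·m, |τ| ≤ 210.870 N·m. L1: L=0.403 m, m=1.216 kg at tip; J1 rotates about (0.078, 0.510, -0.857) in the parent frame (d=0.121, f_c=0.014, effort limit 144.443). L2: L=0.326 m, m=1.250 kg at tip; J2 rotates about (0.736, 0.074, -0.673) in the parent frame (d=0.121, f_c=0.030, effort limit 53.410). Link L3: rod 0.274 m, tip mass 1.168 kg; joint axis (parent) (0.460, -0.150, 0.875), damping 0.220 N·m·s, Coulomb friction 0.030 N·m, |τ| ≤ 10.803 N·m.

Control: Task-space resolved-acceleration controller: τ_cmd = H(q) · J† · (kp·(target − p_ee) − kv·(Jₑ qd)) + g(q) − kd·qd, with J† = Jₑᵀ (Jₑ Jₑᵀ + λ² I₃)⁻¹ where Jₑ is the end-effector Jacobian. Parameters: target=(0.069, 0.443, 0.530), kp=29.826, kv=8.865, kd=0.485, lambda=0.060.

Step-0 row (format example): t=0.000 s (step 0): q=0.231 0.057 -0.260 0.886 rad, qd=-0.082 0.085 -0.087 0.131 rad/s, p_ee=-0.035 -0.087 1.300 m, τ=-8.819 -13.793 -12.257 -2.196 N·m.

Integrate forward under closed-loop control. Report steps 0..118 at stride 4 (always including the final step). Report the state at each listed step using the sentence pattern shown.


t=0.060 s (step 4): q=0.188 0.020 -0.295 0.961 rad, qd=-1.300 -1.146 -0.870 1.379 rad/s, p_ee=-0.032 -0.059 1.300 m, τ=-2.444 -8.880 -6.167 -1.569 N·m.
t=0.120 s (step 8): q=0.097 -0.056 -0.374 1.047 rad, qd=-1.549 -1.171 -1.845 1.466 rad/s, p_ee=-0.038 0.009 1.298 m, τ=2.570 -5.269 -1.260 -0.760 N·m.
t=0.180 s (step 12): q=0.032 -0.101 -0.525 1.131 rad, qd=-0.365 -0.234 -3.219 1.270 rad/s, p_ee=-0.053 0.092 1.287 m, τ=5.643 -2.864 2.465 -0.185 N·m.
t=0.240 s (step 16): q=0.074 -0.084 -0.761 1.192 rad, qd=1.834 0.716 -4.594 0.711 rad/s, p_ee=-0.075 0.172 1.262 m, τ=6.922 -1.030 4.455 0.301 N·m.
t=0.300 s (step 20): q=0.242 -0.030 -1.065 1.220 rad, qd=3.559 0.956 -5.400 0.296 rad/s, p_ee=-0.093 0.236 1.218 m, τ=5.298 0.417 4.897 0.475 N·m.
t=0.360 s (step 24): q=0.474 0.023 -1.391 1.237 rad, qd=3.978 0.768 -5.362 0.312 rad/s, p_ee=-0.100 0.282 1.157 m, τ=2.608 1.664 5.215 0.324 N·m.
t=0.420 s (step 28): q=0.701 0.063 -1.700 1.261 rad, qd=3.506 0.616 -4.935 0.528 rad/s, p_ee=-0.100 0.315 1.088 m, τ=0.723 3.211 5.979 0.098 N·m.
t=0.480 s (step 32): q=0.884 0.100 -1.981 1.301 rad, qd=2.515 0.639 -4.408 0.861 rad/s, p_ee=-0.097 0.340 1.018 m, τ=-0.563 5.211 6.821 -0.162 N·m.
t=0.540 s (step 36): q=0.996 0.143 -2.227 1.364 rad, qd=1.217 0.781 -3.764 1.287 rad/s, p_ee=-0.095 0.357 0.954 m, τ=-1.065 6.268 7.029 -0.489 N·m.
t=0.600 s (step 40): q=1.040 0.189 -2.428 1.451 rad, qd=0.404 0.666 -2.865 1.575 rad/s, p_ee=-0.100 0.369 0.900 m, τ=0.618 4.570 6.077 -0.736 N·m.
t=0.660 s (step 44): q=1.070 0.213 -2.570 1.544 rad, qd=0.783 0.098 -1.904 1.458 rad/s, p_ee=-0.109 0.377 0.857 m, τ=2.579 2.989 5.111 -0.736 N·m.
t=0.720 s (step 48): q=1.150 0.200 -2.666 1.619 rad, qd=1.952 -0.504 -1.385 1.040 rad/s, p_ee=-0.118 0.385 0.823 m, τ=3.117 2.806 4.819 -0.630 N·m.
t=0.780 s (step 52): q=1.304 0.160 -2.748 1.668 rad, qd=3.091 -0.796 -1.420 0.597 rad/s, p_ee=-0.120 0.395 0.791 m, τ=1.848 4.191 5.299 -0.605 N·m.
t=0.840 s (step 56): q=1.504 0.110 -2.838 1.698 rad, qd=3.447 -0.838 -1.537 0.458 rad/s, p_ee=-0.111 0.409 0.759 m, τ=0.117 6.178 5.878 -0.767 N·m.
t=0.900 s (step 60): q=1.702 0.059 -2.926 1.726 rad, qd=3.085 -0.867 -1.347 0.488 rad/s, p_ee=-0.094 0.424 0.726 m, τ=-0.885 7.755 6.036 -0.946 N·m.
t=0.960 s (step 64): q=1.869 0.006 -2.996 1.755 rad, qd=2.461 -0.910 -0.961 0.478 rad/s, p_ee=-0.073 0.440 0.695 m, τ=-1.216 8.745 5.902 -1.030 N·m.
t=1.020 s (step 68): q=1.999 -0.049 -3.042 1.782 rad, qd=1.875 -0.901 -0.604 0.430 rad/s, p_ee=-0.052 0.453 0.669 m, τ=-1.199 9.259 5.699 -1.051 N·m.
t=1.080 s (step 72): q=2.097 -0.100 -3.071 1.806 rad, qd=1.426 -0.821 -0.371 0.380 rad/s, p_ee=-0.032 0.464 0.647 m, τ=-1.046 9.457 5.524 -1.051 N·m.
t=1.140 s (step 76): q=2.173 -0.146 -3.089 1.828 rad, qd=1.104 -0.700 -0.241 0.342 rad/s, p_ee=-0.014 0.473 0.629 m, τ=-0.867 9.482 5.385 -1.048 N·m.
t=1.200 s (step 80): q=2.232 -0.184 -3.102 1.847 rad, qd=0.870 -0.573 -0.170 0.313 rad/s, p_ee=0.001 0.478 0.615 m, τ=-0.700 9.426 5.269 -1.045 N·m.
t=1.260 s (step 84): q=2.279 -0.215 -3.111 1.865 rad, qd=0.694 -0.456 -0.128 0.291 rad/s, p_ee=0.014 0.481 0.603 m, τ=-0.555 9.337 5.170 -1.044 N·m.
t=1.320 s (step 88): q=2.316 -0.239 -3.118 1.882 rad, qd=0.558 -0.356 -0.102 0.272 rad/s, p_ee=0.024 0.483 0.593 m, τ=-0.433 9.241 5.088 -1.044 N·m.
t=1.380 s (step 92): q=2.346 -0.258 -3.123 1.898 rad, qd=0.451 -0.274 -0.084 0.255 rad/s, p_ee=0.033 0.484 0.586 m, τ=-0.331 9.149 5.021 -1.046 N·m.
t=1.440 s (step 96): q=2.371 -0.272 -3.128 1.913 rad, qd=0.366 -0.207 -0.072 0.240 rad/s, p_ee=0.040 0.484 0.580 m, τ=-0.244 9.067 4.968 -1.048 N·m.
t=1.500 s (step 100): q=2.391 -0.283 -3.132 1.927 rad, qd=0.298 -0.154 -0.063 0.227 rad/s, p_ee=0.046 0.483 0.576 m, τ=-0.171 8.995 4.927 -1.052 N·m.
t=1.560 s (step 104): q=2.407 -0.291 -3.136 1.940 rad, qd=0.244 -0.113 -0.057 0.215 rad/s, p_ee=0.051 0.483 0.572 m, τ=-0.110 8.934 4.896 -1.057 N·m.
t=1.620 s (step 108): q=2.420 -0.297 -3.139 1.952 rad, qd=0.199 -0.080 -0.052 0.204 rad/s, p_ee=0.055 0.481 0.569 m, τ=-0.058 8.883 4.872 -1.063 N·m.
t=1.680 s (step 112): q=2.431 -0.301 -3.142 1.964 rad, qd=0.163 -0.055 -0.049 0.194 rad/s, p_ee=0.058 0.480 0.566 m, τ=-0.014 8.839 4.855 -1.070 N·m.
t=1.740 s (step 116): q=2.440 -0.303 -3.145 1.975 rad, qd=0.134 -0.036 -0.046 0.185 rad/s, p_ee=0.061 0.479 0.564 m, τ=0.022 8.802 4.841 -1.077 N·m.
t=1.770 s (step 118): q=2.444 -0.304 -3.146 1.981 rad, qd=0.121 -0.028 -0.044 0.181 rad/s, p_ee=0.062 0.478 0.564 m.


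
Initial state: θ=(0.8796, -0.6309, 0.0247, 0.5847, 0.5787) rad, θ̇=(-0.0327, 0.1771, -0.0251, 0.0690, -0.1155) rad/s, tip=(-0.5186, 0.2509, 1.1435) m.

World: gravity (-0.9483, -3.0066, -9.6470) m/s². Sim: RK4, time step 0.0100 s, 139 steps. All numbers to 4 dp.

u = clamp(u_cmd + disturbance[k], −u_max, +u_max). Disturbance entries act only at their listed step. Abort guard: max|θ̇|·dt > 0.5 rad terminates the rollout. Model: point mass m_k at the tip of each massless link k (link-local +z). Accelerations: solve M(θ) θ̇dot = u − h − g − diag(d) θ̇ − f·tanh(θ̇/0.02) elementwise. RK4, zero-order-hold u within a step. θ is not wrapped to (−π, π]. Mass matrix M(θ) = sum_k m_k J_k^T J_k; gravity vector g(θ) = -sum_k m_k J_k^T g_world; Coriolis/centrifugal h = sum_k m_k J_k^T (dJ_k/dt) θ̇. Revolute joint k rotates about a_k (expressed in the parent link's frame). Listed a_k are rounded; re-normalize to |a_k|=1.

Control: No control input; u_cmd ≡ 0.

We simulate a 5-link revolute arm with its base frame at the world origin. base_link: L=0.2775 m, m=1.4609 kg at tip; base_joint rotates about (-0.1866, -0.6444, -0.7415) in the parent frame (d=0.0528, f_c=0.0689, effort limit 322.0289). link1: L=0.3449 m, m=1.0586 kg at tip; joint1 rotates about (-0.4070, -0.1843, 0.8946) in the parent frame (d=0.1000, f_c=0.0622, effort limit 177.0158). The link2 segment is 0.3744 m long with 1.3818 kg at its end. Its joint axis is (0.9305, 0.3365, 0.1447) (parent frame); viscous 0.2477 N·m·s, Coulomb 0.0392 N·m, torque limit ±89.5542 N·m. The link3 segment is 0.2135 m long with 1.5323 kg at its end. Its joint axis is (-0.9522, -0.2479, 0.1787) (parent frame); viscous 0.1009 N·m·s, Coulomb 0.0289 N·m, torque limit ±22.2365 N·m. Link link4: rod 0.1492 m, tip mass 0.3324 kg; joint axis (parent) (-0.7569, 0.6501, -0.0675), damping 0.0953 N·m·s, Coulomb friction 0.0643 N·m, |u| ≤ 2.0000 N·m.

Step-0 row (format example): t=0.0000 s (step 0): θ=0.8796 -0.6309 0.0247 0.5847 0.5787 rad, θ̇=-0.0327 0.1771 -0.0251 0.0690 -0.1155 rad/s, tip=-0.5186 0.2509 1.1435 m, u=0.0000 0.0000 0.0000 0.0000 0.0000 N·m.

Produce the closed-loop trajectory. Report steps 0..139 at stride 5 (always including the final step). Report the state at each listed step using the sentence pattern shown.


t=0.0500 s (step 5): θ=0.8861 -0.6576 0.0231 0.6382 0.5761 rad, θ̇=0.2837 -1.1938 -0.0145 2.0356 -0.0277 rad/s, tip=-0.5129 0.2519 1.1360 m, u=0.0000 0.0000 0.0000 0.0000 0.0000 N·m.
t=0.1000 s (step 10): θ=0.9069 -0.7461 0.0241 0.7834 0.5728 rad, θ̇=0.5337 -2.3038 0.0640 3.7214 -0.1485 rad/s, tip=-0.5050 0.2435 1.1111 m, u=0.0000 0.0000 0.0000 0.0000 0.0000 N·m.
t=0.1500 s (step 15): θ=0.9374 -0.8838 0.0305 1.0046 0.5583 rad, θ̇=0.6606 -3.1731 0.1940 5.0591 -0.4371 rad/s, tip=-0.4968 0.2224 1.0655 m, u=0.0000 0.0000 0.0000 0.0000 0.0000 N·m.
t=0.2000 s (step 20): θ=0.9703 -1.0631 0.0428 1.2821 0.5303 rad, θ̇=0.6267 -4.0238 0.2793 5.9647 -0.6569 rad/s, tip=-0.4914 0.1857 0.9953 m, u=0.0000 0.0000 0.0000 0.0000 0.0000 N·m.
t=0.2500 s (step 25): θ=0.9964 -1.2920 0.0562 1.5933 0.4959 rad, θ̇=0.3702 -5.2358 0.2296 6.4020 -0.6804 rad/s, tip=-0.4930 0.1324 0.8970 m, u=0.0000 0.0000 0.0000 0.0000 0.0000 N·m.
t=0.3000 s (step 30): θ=1.0002 -1.6038 0.0634 1.9125 0.4658 rad, θ̇=-0.3304 -7.5174 0.0534 6.2423 -0.5028 rad/s, tip=-0.5060 0.0637 0.7682 m, u=0.0000 0.0000 0.0000 0.0000 0.0000 N·m.
t=0.3500 s (step 35): θ=0.9385 -2.1030 0.0680 2.2010 0.4361 rad, θ̇=-2.7219 -13.8780 0.3182 5.0576 -1.1903 rad/s, tip=-0.5347 -0.0180 0.6084 m, u=0.0000 0.0000 0.0000 0.0000 0.0000 N·m.
t=0.4000 s (step 40): θ=0.7302 -3.1399 -0.0790 2.2208 0.2886 rad, θ̇=-2.6498 -19.5164 -7.8890 -6.8186 -2.9627 rad/s, tip=-0.6052 -0.1114 0.4127 m, u=0.0000 0.0000 0.0000 0.0000 0.0000 N·m.
t=0.4500 s (step 45): θ=0.6519 -3.7997 -0.4725 1.6901 0.1431 rad, θ̇=-0.8404 -8.2541 -7.7666 -13.6228 -2.2189 rad/s, tip=-0.7464 -0.1060 0.1961 m, u=0.0000 0.0000 0.0000 0.0000 0.0000 N·m.
t=0.5000 s (step 50): θ=0.6458 -4.0576 -0.8800 0.8570 0.1422 rad, θ̇=0.8535 -2.4313 -8.7209 -20.1415 2.6158 rad/s, tip=-0.8886 -0.0166 0.0106 m, u=0.0000 0.0000 0.0000 0.0000 0.0000 N·m.
t=0.5500 s (step 55): θ=0.8005 -4.0149 -1.3015 -0.2526 0.3476 rad, θ̇=5.8772 4.5601 -6.8418 -20.3517 2.1860 rad/s, tip=-0.9707 0.1009 -0.0839 m, u=0.0000 0.0000 0.0000 0.0000 0.0000 N·m.
t=0.6000 s (step 60): θ=1.2043 -3.6473 -1.5602 -0.9193 0.2034 rad, θ̇=9.8906 9.3586 -4.4687 -5.9627 -6.1736 rad/s, tip=-0.9554 0.1746 -0.1182 m, u=0.0000 0.0000 0.0000 0.0000 0.0000 N·m.
t=0.6500 s (step 65): θ=1.7225 -3.2127 -1.7711 -0.8374 -0.0266 rad, θ̇=9.9281 6.7854 -3.2369 8.0703 -1.5046 rad/s, tip=-0.8884 0.2065 -0.1802 m, u=0.0000 0.0000 0.0000 0.0000 0.0000 N·m.
t=0.7000 s (step 70): θ=2.1586 -2.9810 -1.8291 -0.2647 0.0250 rad, θ̇=7.3779 2.7159 0.9843 13.6224 2.7950 rad/s, tip=-0.7842 0.1999 -0.2520 m, u=0.0000 0.0000 0.0000 0.0000 0.0000 N·m.
t=0.7500 s (step 75): θ=2.4536 -2.9249 -1.7014 0.3997 0.2131 rad, θ̇=4.5220 -0.2775 3.7127 11.9440 4.4526 rad/s, tip=-0.6299 0.2094 -0.3128 m, u=0.0000 0.0000 0.0000 0.0000 0.0000 N·m.
t=0.8000 s (step 80): θ=2.6273 -2.9871 -1.4815 0.8843 0.4427 rad, θ̇=2.5616 -2.0282 4.9883 7.2796 4.4521 rad/s, tip=-0.4582 0.2617 -0.3847 m, u=0.0000 0.0000 0.0000 0.0000 0.0000 N·m.
t=0.8500 s (step 85): θ=2.7219 -3.1112 -1.2153 1.1039 0.6300 rad, θ̇=1.3780 -2.7393 5.4028 1.1238 2.7196 rad/s, tip=-0.2989 0.3388 -0.4926 m, u=0.0000 0.0000 0.0000 0.0000 0.0000 N·m.
t=0.9000 s (step 90): θ=2.7860 -3.2342 -0.9812 0.9599 0.6728 rad, θ̇=1.3890 -1.8928 3.5072 -7.1276 -1.3179 rad/s, tip=-0.1407 0.4370 -0.6521 m, u=0.0000 0.0000 0.0000 0.0000 0.0000 N·m.
t=0.9500 s (step 95): θ=2.8711 -3.2860 -0.8993 0.3785 0.4707 rad, θ̇=2.0318 -0.1916 -0.3406 -16.0062 -6.7936 rad/s, tip=0.0813 0.5945 -0.8182 m, u=0.0000 0.0000 0.0000 0.0000 0.0000 N·m.
t=1.0000 s (step 100): θ=2.9906 -3.2434 -0.9192 -0.4032 0.0789 rad, θ̇=2.8273 2.3559 1.0465 -11.8332 -7.6369 rad/s, tip=0.3764 0.7777 -0.7792 m, u=0.0000 0.0000 0.0000 0.0000 0.0000 N·m.
t=1.0500 s (step 105): θ=3.1522 -3.0225 -0.7767 -0.7757 -0.2703 rad, θ̇=3.4998 6.4331 4.3011 -3.8433 -6.5367 rad/s, tip=0.6076 0.8410 -0.5927 m, u=0.0000 0.0000 0.0000 0.0000 0.0000 N·m.
t=1.1000 s (step 110): θ=3.3242 -2.6196 -0.5124 -0.8487 -0.5772 rad, θ̇=3.2977 9.6033 6.1861 0.3876 -5.7059 rad/s, tip=0.7856 0.7957 -0.4240 m, u=0.0000 0.0000 0.0000 0.0000 0.0000 N·m.
t=1.1500 s (step 115): θ=3.4945 -2.0660 -0.1920 -0.8024 -0.8232 rad, θ̇=3.5863 11.4664 5.8298 0.6898 -3.1560 rad/s, tip=0.9136 0.6638 -0.3240 m, u=0.0000 0.0000 0.0000 0.0000 0.0000 N·m.
t=1.2000 s (step 120): θ=3.6649 -1.6057 0.0394 -0.7942 -0.8421 rad, θ̇=3.1069 6.6688 3.6764 0.0712 1.5941 rad/s, tip=0.9844 0.5146 -0.2978 m, u=0.0000 0.0000 0.0000 0.0000 0.0000 N·m.
t=1.2500 s (step 125): θ=3.8015 -1.3816 0.1992 -0.7637 -0.7274 rad, θ̇=2.3437 2.5348 2.8746 1.3327 2.6433 rad/s, tip=1.0315 0.3903 -0.2932 m, u=0.0000 0.0000 0.0000 0.0000 0.0000 N·m.
t=1.3000 s (step 130): θ=3.8967 -1.3358 0.3377 -0.6497 -0.5928 rad, θ̇=1.4220 -0.5992 2.7637 3.3189 2.7118 rad/s, tip=1.0734 0.2789 -0.2920 m, u=0.0000 0.0000 0.0000 0.0000 0.0000 N·m.
t=1.3500 s (step 135): θ=3.9369 -1.4388 0.4864 -0.4217 -0.4501 rad, θ̇=0.0825 -3.5594 3.3358 5.9322 3.1390 rad/s, tip=1.1127 0.1745 -0.2919 m, u=0.0000 0.0000 0.0000 0.0000 0.0000 N·m.
t=1.3900 s (step 139): θ=3.9117 -1.6237 0.6481 -0.1326 -0.3042 rad, θ̇=-1.2956 -5.2987 5.0078 8.4663 4.2936 rad/s, tip=1.1329 0.1007 -0.2904 m.


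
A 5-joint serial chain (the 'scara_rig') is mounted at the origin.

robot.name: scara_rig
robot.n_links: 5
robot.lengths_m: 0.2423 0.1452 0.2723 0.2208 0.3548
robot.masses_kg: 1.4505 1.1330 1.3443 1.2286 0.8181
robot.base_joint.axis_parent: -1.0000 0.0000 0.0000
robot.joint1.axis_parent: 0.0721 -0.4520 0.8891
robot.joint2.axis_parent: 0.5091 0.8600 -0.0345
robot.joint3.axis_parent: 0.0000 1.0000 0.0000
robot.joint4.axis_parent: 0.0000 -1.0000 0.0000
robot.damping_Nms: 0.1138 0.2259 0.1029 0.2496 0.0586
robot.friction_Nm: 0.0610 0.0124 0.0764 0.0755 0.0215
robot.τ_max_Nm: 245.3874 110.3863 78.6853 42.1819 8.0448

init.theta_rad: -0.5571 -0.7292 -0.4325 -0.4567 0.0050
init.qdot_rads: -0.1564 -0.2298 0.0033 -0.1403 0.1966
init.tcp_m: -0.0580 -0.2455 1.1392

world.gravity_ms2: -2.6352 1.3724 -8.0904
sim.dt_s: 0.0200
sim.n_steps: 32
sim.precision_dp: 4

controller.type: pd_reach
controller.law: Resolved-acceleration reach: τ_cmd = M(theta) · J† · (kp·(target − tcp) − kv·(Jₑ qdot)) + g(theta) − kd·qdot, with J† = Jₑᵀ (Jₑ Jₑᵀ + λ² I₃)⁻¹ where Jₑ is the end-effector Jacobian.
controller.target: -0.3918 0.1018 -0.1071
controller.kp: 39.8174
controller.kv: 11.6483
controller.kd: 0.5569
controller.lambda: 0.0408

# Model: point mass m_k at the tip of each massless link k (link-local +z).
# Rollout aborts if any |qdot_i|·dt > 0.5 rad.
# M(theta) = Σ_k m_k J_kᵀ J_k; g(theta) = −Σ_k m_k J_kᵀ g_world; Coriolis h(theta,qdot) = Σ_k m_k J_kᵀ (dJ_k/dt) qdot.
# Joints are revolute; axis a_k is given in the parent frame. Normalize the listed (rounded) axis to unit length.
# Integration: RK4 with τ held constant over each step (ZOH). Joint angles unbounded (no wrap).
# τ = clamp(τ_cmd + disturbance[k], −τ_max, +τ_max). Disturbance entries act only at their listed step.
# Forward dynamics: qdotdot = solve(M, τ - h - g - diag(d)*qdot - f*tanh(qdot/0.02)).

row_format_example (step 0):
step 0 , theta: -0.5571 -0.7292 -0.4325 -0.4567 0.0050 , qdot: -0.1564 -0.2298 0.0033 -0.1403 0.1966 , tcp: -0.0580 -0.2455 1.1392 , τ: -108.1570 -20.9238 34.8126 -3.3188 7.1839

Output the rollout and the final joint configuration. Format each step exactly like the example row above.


step 1 , theta: -0.5821 -0.7636 -0.4503 -0.4854 0.0296 , qdot: -2.3259 -3.1010 -1.7559 -2.5721 2.3840 , tcp: -0.0598 -0.2444 1.1287 , τ: -73.2687 -13.6856 25.0923 -1.3831 4.2599
step 2 , theta: -0.6419 -0.8384 -0.4946 -0.5475 0.0950 , qdot: -3.6284 -4.2784 -2.6546 -3.5058 4.2310 , tcp: -0.0656 -0.2398 1.1005 , τ: -35.1591 -6.1628 12.2034 -1.7864 2.2871
step 3 , theta: -0.7198 -0.9256 -0.5488 -0.6239 0.1860 , qdot: -4.1623 -4.4120 -2.7696 -4.0613 4.8809 , tcp: -0.0731 -0.2352 1.0575 , τ: -3.6016 -0.1585 1.0567 -2.2322 1.1252
step 4 , theta: -0.8037 -1.0104 -0.6023 -0.7067 0.2842 , qdot: -4.2254 -4.0930 -2.5883 -4.2202 4.9309 , tcp: -0.0813 -0.2319 1.0035 , τ: 17.8814 3.5823 -6.2011 -2.0023 0.1284
step 5 , theta: -0.8861 -1.0875 -0.6511 -0.7907 0.3802 , qdot: -4.0253 -3.6451 -2.2987 -4.2152 4.6548 , tcp: -0.0902 -0.2302 0.9427 , τ: 30.9617 5.5159 -10.1173 -1.1020 -0.8255
step 6 , theta: -0.9633 -1.1556 -0.6943 -0.8735 0.4698 , qdot: -3.6996 -3.1875 -2.0231 -4.0976 4.2869 , tcp: -0.0999 -0.2293 0.8787 , τ: 38.2113 6.2897 -11.7141 0.1859 -1.7569
step 7 , theta: -1.0335 -1.2149 -0.7325 -0.9533 0.5517 , qdot: -3.3224 -2.7606 -1.8085 -3.9281 3.8912 , tcp: -0.1104 -0.2284 0.8139 , τ: 41.7193 6.4181 -11.8749 1.6175 -2.5999
step 8 , theta: -1.0960 -1.2661 -0.7673 -1.0295 0.6258 , qdot: -2.9329 -2.3756 -1.6755 -3.7327 3.4928 , tcp: -0.1217 -0.2268 0.7501 , τ: 42.9174 6.2125 -11.2049 3.0291 -3.3090
step 9 , theta: -1.1508 -1.3101 -0.8002 -1.1017 0.6919 , qdot: -2.5481 -2.0350 -1.6232 -3.5296 3.0967 , tcp: -0.1335 -0.2240 0.6882 , τ: 42.7380 5.8418 -10.0952 4.3307 -3.8612
step 10 , theta: -1.1980 -1.3477 -0.8328 -1.1700 0.7502 , qdot: -2.1731 -1.7378 -1.6405 -3.3280 2.7064 , tcp: -0.1454 -0.2200 0.6288 , τ: 41.7842 5.3936 -8.7912 5.4795 -4.2552
step 11 , theta: -1.2378 -1.3798 -0.8663 -1.2342 0.8008 , qdot: -1.8063 -1.4812 -1.7121 -3.1321 2.3260 , tcp: -0.1574 -0.2148 0.5723 , τ: 40.4501 4.9147 -7.4455 6.4599 -4.5026
step 12 , theta: -1.2703 -1.4071 -0.9016 -1.2946 0.8440 , qdot: -1.4432 -1.2613 -1.8221 -2.9425 1.9602 , tcp: -0.1692 -0.2086 0.5190 , τ: 39.0023 4.4335 -6.1539 7.2715 -4.6212
step 13 , theta: -1.2956 -1.4304 -0.9394 -1.3513 0.8800 , qdot: -1.0776 -1.0727 -1.9558 -2.7577 1.6145 , tcp: -0.1806 -0.2016 0.4689 , τ: 37.6344 3.9735 -4.9796 7.9215 -4.6314
step 14 , theta: -1.3134 -1.4501 -0.9799 -1.4044 0.9094 , qdot: -0.7023 -0.9086 -2.1002 -2.5753 1.2945 , tcp: -0.1916 -0.1941 0.4220 , τ: 36.5057 3.5610 -3.9693 8.4219 -4.5532
step 15 , theta: -1.3236 -1.4668 -1.0234 -1.4538 0.9327 , qdot: -0.3084 -0.7605 -2.2437 -2.3926 1.0057 , tcp: -0.2020 -0.1865 0.3784 , τ: 35.7668 3.2341 -3.1649 8.7878 -4.4054
step 16 , theta: -1.3256 -1.4805 -1.0696 -1.4996 0.9506 , qdot: 0.1134 -0.6167 -2.3772 -2.2049 0.7551 , tcp: -0.2119 -0.1791 0.3382 , τ: 35.5815 3.0496 -2.6104 9.0357 -4.2054
step 17 , theta: -1.3188 -1.4913 -1.1183 -1.5415 0.9639 , qdot: 0.5735 -0.4601 -2.4943 -2.0040 0.5507 , tcp: -0.2211 -0.1722 0.3012 , τ: 36.1279 3.0899 -2.3527 9.1818 -3.9683
step 18 , theta: -1.3022 -1.4986 -1.1690 -1.5795 0.9736 , qdot: 1.0950 -0.2642 -2.5694 -1.8027 0.3868 , tcp: -0.2297 -0.1660 0.2676 , τ: 37.4071 3.4691 -2.4092 9.2447 -3.6981
step 19 , theta: -1.2744 -1.5012 -1.2206 -1.6133 0.9803 , qdot: 1.6941 0.0138 -2.5858 -1.5901 0.2708 , tcp: -0.2376 -0.1605 0.2375 , τ: 39.2354 4.2925 -2.7495 9.2144 -3.4039
step 20 , theta: -1.2337 -1.4969 -1.2717 -1.6427 0.9852 , qdot: 2.3828 0.4364 -2.5137 -1.3567 0.1986 , tcp: -0.2446 -0.1557 0.2109 , τ: 40.7316 5.5410 -3.1715 9.0311 -3.0845
step 21 , theta: -1.1784 -1.4819 -1.3200 -1.6672 0.9889 , qdot: 3.1493 1.0877 -2.3055 -1.0867 0.1563 , tcp: -0.2507 -0.1513 0.1881 , τ: 39.8916 6.8190 -3.1988 8.5432 -2.7310
step 22 , theta: -1.1077 -1.4510 -1.3624 -1.6857 0.9918 , qdot: 3.9312 2.0302 -1.9041 -0.7617 0.1165 , tcp: -0.2555 -0.1466 0.1690 , τ: 34.3225 7.2101 -2.2929 7.5446 -2.3285
step 23 , theta: -1.0223 -1.3988 -1.3947 -1.6971 0.9936 , qdot: 4.6097 3.2160 -1.2797 -0.3766 0.0506 , tcp: -0.2590 -0.1409 0.1535 , τ: 24.2069 5.9421 -0.6008 6.0051 -1.8687
step 24 , theta: -0.9255 -1.3225 -1.4127 -1.7003 0.9938 , qdot: 5.0819 4.4290 -0.4847 0.0324 -0.0465 , tcp: -0.2611 -0.1331 0.1411 , τ: 13.3359 3.4623 0.9306 4.2351 -1.3716
step 25 , theta: -0.8214 -1.2240 -1.4143 -1.6961 0.9916 , qdot: 5.3475 5.4047 0.3489 0.3838 -0.1734 , tcp: -0.2620 -0.1230 0.1311 , τ: 4.9557 0.9660 1.7429 2.6343 -0.8668
step 26 , theta: -0.7135 -1.1097 -1.4005 -1.6847 0.9879 , qdot: 5.4580 6.0105 1.0365 0.7439 -0.1906 , tcp: -0.2624 -0.1109 0.1229 , τ: -0.3126 -0.6106 1.9804 1.3252 -0.4520
step 27 , theta: -0.6040 -0.9864 -1.3744 -1.6668 0.9844 , qdot: 5.5060 6.3027 1.5635 1.0489 -0.1456 , tcp: -0.2633 -0.0977 0.1161 , τ: -2.9041 -1.0996 1.8761 0.3772 -0.1020
step 28 , theta: -0.4934 -0.8592 -1.3392 -1.6432 0.9825 , qdot: 5.5573 6.4067 1.9430 1.3150 -0.0420 , tcp: -0.2655 -0.0844 0.1105 , τ: -1.8507 -0.6634 1.1626 -0.1815 0.1881
step 29 , theta: -0.3809 -0.7304 -1.2972 -1.6147 0.9827 , qdot: 5.7098 6.4664 2.2353 1.5332 0.0686 , tcp: -0.2697 -0.0718 0.1057 , τ: 6.4895 -0.4545 -1.1916 -0.3277 0.4662
step 30 , theta: -0.2625 -0.6001 -1.2502 -1.5824 0.9850 , qdot: 6.1364 6.5594 2.4589 1.7192 0.1736 , tcp: -0.2761 -0.0607 0.1017 , τ: 26.5759 -3.8721 -6.4561 -0.3113 0.7454
step 31 , theta: -0.1308 -0.4696 -1.2010 -1.5469 0.9884 , qdot: 7.0525 6.5097 2.4719 1.8373 0.1817 , tcp: -0.2849 -0.0517 0.0989 , τ: 47.5561 -13.0798 -12.0467 -1.0097 1.0724
step 32 , theta: 0.0227 -0.3466 -1.1565 -1.5107 0.9897 , qdot: 8.3181 5.8145 2.0239 1.7717 -0.0576 , tcp: -0.2956 -0.0446 0.0977
final theta (rad): 0.0227 -0.3466 -1.1565 -1.5107 0.9897


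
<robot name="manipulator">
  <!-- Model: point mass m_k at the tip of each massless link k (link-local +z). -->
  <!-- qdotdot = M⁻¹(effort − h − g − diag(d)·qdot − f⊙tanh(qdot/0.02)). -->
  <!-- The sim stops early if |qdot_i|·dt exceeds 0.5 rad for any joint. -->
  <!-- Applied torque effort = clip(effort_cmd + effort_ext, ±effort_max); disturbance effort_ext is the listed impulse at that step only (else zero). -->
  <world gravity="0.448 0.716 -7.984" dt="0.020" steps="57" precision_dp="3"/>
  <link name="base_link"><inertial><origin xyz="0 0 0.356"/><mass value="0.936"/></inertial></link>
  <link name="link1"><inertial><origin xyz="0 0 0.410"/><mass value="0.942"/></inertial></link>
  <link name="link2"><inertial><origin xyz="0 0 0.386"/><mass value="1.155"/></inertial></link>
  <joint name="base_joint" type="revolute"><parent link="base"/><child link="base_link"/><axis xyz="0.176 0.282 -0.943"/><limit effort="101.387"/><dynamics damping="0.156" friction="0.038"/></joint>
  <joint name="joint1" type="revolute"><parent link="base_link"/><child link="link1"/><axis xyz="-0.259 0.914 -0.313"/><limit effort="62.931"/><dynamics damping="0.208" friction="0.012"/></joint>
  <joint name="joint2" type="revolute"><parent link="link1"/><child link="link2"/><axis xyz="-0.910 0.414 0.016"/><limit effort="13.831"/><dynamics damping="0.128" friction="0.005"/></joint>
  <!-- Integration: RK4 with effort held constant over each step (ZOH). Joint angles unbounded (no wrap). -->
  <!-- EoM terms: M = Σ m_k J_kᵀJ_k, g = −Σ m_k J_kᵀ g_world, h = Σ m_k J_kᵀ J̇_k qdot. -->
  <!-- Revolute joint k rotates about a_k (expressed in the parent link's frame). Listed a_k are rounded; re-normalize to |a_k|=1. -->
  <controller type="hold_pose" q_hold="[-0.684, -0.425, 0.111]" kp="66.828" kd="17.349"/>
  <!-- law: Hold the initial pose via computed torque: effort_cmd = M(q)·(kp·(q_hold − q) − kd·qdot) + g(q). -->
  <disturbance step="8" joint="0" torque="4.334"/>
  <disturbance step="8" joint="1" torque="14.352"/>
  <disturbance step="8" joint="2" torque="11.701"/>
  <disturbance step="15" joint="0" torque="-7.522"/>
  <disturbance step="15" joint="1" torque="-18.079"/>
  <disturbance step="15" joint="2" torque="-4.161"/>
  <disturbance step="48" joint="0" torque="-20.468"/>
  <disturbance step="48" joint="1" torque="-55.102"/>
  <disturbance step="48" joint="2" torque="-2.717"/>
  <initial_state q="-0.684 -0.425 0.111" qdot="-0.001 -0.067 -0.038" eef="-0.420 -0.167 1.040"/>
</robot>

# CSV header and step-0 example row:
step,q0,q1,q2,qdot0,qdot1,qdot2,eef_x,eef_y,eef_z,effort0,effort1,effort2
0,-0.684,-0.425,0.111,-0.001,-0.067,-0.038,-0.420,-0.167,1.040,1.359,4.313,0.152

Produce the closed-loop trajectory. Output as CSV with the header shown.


step,q0,q1,q2,qdot0,qdot1,qdot2,eef_x,eef_y,eef_z,effort0,effort1,effort2
1,-0.684,-0.426,0.110,-0.000,-0.044,-0.024,-0.420,-0.168,1.039,1.248,4.005,0.050
2,-0.684,-0.427,0.110,-0.000,-0.027,-0.015,-0.420,-0.168,1.039,1.167,3.779,-0.025
3,-0.684,-0.427,0.110,0.000,-0.015,-0.008,-0.420,-0.169,1.039,1.108,3.614,-0.080
4,-0.684,-0.427,0.110,0.001,-0.007,-0.004,-0.420,-0.169,1.039,1.066,3.495,-0.119
5,-0.684,-0.427,0.110,0.001,-0.001,-0.001,-0.420,-0.169,1.039,1.036,3.410,-0.148
6,-0.684,-0.427,0.110,0.001,0.002,0.002,-0.420,-0.169,1.039,1.015,3.349,-0.168
7,-0.684,-0.427,0.110,0.001,0.005,0.003,-0.420,-0.169,1.039,1.000,3.305,-0.183
8,-0.684,-0.427,0.110,0.001,0.006,0.004,-0.420,-0.169,1.039,5.324,17.626,11.508
9,-0.685,-0.427,0.123,-0.062,0.021,1.362,-0.422,-0.164,1.039,-0.580,-1.947,-4.435
10,-0.686,-0.427,0.146,-0.032,0.020,0.853,-0.425,-0.156,1.039,-0.133,-0.528,-3.276
11,-0.686,-0.426,0.159,-0.011,0.016,0.499,-0.427,-0.151,1.039,0.199,0.522,-2.433
12,-0.686,-0.426,0.167,-0.006,0.014,0.255,-0.428,-0.148,1.039,0.446,1.296,-1.819
13,-0.686,-0.426,0.170,-0.003,0.012,0.089,-0.428,-0.146,1.039,0.626,1.864,-1.372
14,-0.686,-0.426,0.171,-0.000,0.010,-0.022,-0.428,-0.146,1.039,0.756,2.278,-1.049
15,-0.686,-0.425,0.170,0.001,0.007,-0.092,-0.428,-0.146,1.039,-6.673,-15.500,-4.978
16,-0.694,-0.427,0.167,-0.786,-0.148,-0.116,-0.429,-0.150,1.038,3.590,9.310,0.836
17,-0.706,-0.430,0.165,-0.375,-0.147,-0.123,-0.432,-0.155,1.036,2.822,7.608,0.508
18,-0.711,-0.432,0.162,-0.139,-0.121,-0.139,-0.433,-0.159,1.035,2.274,6.366,0.285
19,-0.712,-0.435,0.160,-0.011,-0.087,-0.153,-0.433,-0.162,1.034,1.884,5.459,0.127
20,-0.712,-0.436,0.156,0.018,-0.039,-0.163,-0.433,-0.164,1.034,1.618,4.796,0.014
21,-0.712,-0.436,0.153,0.019,0.000,-0.167,-0.433,-0.165,1.034,1.431,4.314,-0.070
22,-0.711,-0.436,0.150,0.022,0.024,-0.163,-0.432,-0.166,1.034,1.298,3.968,-0.132
23,-0.711,-0.435,0.147,0.023,0.040,-0.156,-0.431,-0.166,1.034,1.203,3.718,-0.177
24,-0.710,-0.434,0.144,0.023,0.049,-0.148,-0.431,-0.167,1.034,1.135,3.538,-0.209
25,-0.710,-0.433,0.141,0.022,0.054,-0.138,-0.430,-0.167,1.035,1.087,3.408,-0.232
26,-0.710,-0.432,0.138,0.022,0.055,-0.128,-0.429,-0.167,1.035,1.054,3.316,-0.248
27,-0.709,-0.431,0.136,0.021,0.055,-0.118,-0.428,-0.167,1.036,1.030,3.251,-0.258
28,-0.709,-0.430,0.133,0.021,0.053,-0.108,-0.428,-0.167,1.036,1.014,3.205,-0.265
29,-0.708,-0.429,0.131,0.020,0.050,-0.099,-0.427,-0.167,1.036,1.003,3.174,-0.269
30,-0.708,-0.428,0.129,0.019,0.047,-0.091,-0.426,-0.167,1.037,0.996,3.153,-0.271
31,-0.707,-0.427,0.128,0.019,0.043,-0.083,-0.426,-0.167,1.037,0.992,3.140,-0.272
32,-0.707,-0.426,0.126,0.018,0.040,-0.075,-0.425,-0.167,1.037,0.990,3.132,-0.271
33,-0.707,-0.426,0.125,0.018,0.036,-0.069,-0.425,-0.167,1.038,0.989,3.127,-0.270
34,-0.706,-0.425,0.123,0.017,0.033,-0.062,-0.424,-0.167,1.038,0.988,3.126,-0.269
35,-0.706,-0.424,0.122,0.017,0.030,-0.057,-0.424,-0.167,1.038,0.989,3.125,-0.267
36,-0.706,-0.424,0.121,0.016,0.027,-0.052,-0.424,-0.167,1.038,0.989,3.126,-0.265
37,-0.705,-0.423,0.120,0.016,0.024,-0.047,-0.423,-0.167,1.038,0.990,3.128,-0.263
38,-0.705,-0.423,0.119,0.015,0.021,-0.043,-0.423,-0.167,1.039,0.991,3.130,-0.261
39,-0.705,-0.422,0.118,0.015,0.019,-0.039,-0.423,-0.167,1.039,0.992,3.132,-0.259
40,-0.705,-0.422,0.118,0.014,0.017,-0.035,-0.423,-0.167,1.039,0.993,3.135,-0.257
41,-0.704,-0.422,0.117,0.014,0.015,-0.032,-0.422,-0.167,1.039,0.994,3.137,-0.255
42,-0.704,-0.421,0.116,0.013,0.013,-0.029,-0.422,-0.167,1.039,0.994,3.139,-0.254
43,-0.704,-0.421,0.116,0.013,0.012,-0.027,-0.422,-0.167,1.039,0.995,3.141,-0.252
44,-0.703,-0.421,0.115,0.013,0.011,-0.024,-0.422,-0.167,1.039,0.996,3.143,-0.251
45,-0.703,-0.421,0.115,0.012,0.009,-0.022,-0.422,-0.167,1.039,0.996,3.145,-0.249
46,-0.703,-0.421,0.114,0.012,0.008,-0.020,-0.421,-0.167,1.040,0.996,3.146,-0.248
47,-0.703,-0.420,0.114,0.012,0.007,-0.019,-0.421,-0.167,1.040,0.997,3.148,-0.247
48,-0.703,-0.420,0.114,0.011,0.006,-0.017,-0.421,-0.167,1.040,-19.471,-51.953,-2.962
49,-0.702,-0.439,0.134,0.015,-1.874,2.023,-0.429,-0.171,1.034,8.388,23.076,0.726
50,-0.703,-0.469,0.166,-0.126,-1.126,1.257,-0.442,-0.179,1.024,6.269,17.512,0.390
51,-0.706,-0.487,0.186,-0.093,-0.652,0.729,-0.450,-0.184,1.017,4.708,13.436,0.157
52,-0.707,-0.497,0.197,-0.024,-0.341,0.363,-0.454,-0.187,1.014,3.569,10.463,-0.005
53,-0.707,-0.501,0.202,0.006,-0.121,0.115,-0.456,-0.188,1.012,2.750,8.299,-0.124
54,-0.707,-0.502,0.203,0.014,0.031,-0.047,-0.456,-0.188,1.012,2.165,6.726,-0.213
55,-0.707,-0.500,0.201,0.017,0.130,-0.149,-0.456,-0.188,1.012,1.749,5.595,-0.282
56,-0.706,-0.497,0.197,0.019,0.192,-0.210,-0.454,-0.187,1.013,1.454,4.779,-0.331
57,-0.706,-0.493,0.193,0.020,0.227,-0.244,-0.453,-0.186,1.015,,,


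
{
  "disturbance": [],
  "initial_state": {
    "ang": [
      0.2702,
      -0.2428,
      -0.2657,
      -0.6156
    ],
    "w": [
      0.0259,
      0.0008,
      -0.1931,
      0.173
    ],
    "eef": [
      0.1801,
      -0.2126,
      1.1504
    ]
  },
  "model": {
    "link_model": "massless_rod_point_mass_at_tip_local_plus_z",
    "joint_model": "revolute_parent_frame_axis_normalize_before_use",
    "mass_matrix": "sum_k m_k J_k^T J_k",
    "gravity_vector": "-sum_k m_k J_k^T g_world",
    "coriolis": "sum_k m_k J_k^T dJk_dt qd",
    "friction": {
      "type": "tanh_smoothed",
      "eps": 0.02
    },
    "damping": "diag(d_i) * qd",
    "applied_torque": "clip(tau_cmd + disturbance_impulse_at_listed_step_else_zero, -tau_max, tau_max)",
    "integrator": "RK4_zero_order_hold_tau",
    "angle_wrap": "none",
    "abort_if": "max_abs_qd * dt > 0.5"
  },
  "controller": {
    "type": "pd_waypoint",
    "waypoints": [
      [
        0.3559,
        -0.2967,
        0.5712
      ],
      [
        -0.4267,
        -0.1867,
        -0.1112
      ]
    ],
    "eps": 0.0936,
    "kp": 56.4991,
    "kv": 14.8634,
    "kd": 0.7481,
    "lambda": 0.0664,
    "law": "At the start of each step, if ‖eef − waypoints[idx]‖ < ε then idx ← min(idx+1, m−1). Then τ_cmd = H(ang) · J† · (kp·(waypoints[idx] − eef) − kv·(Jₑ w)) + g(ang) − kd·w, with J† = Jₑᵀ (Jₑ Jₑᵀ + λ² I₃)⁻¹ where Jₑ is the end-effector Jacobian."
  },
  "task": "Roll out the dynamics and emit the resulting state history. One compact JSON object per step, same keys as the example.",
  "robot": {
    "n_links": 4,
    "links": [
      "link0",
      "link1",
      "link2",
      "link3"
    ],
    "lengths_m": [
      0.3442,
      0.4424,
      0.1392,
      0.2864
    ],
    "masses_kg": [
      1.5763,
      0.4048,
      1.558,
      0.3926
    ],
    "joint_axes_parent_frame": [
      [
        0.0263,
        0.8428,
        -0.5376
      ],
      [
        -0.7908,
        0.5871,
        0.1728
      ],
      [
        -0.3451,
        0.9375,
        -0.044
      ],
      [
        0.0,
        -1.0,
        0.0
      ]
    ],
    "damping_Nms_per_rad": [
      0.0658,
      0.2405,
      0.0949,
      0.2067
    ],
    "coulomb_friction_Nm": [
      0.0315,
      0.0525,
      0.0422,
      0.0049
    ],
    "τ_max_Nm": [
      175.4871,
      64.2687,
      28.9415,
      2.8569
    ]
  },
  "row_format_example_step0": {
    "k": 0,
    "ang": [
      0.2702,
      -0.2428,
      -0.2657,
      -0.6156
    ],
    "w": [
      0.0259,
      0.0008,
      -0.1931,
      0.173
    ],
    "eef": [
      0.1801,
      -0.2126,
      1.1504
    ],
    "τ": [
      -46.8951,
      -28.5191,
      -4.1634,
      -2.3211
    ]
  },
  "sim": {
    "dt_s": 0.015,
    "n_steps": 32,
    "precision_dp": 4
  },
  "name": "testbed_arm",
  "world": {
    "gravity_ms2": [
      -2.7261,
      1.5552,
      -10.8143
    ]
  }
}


{"k":1,"ang":[0.265,-0.2456,-0.2618,-0.634],"w":[-0.722,-0.3898,0.8055,-2.4866],"eef":[0.1801,-0.2136,1.1486],"\u03c4":[-42.505,-25.1143,-4.6292,0.1196]}
{"k":2,"ang":[0.2486,-0.2554,-0.23,-0.6674],"w":[-1.4684,-0.9034,3.4144,-1.9817],"eef":[0.1809,-0.2153,1.1439],"\u03c4":[-34.776,-21.4667,-5.5507,-0.3871]}
{"k":3,"ang":[0.2239,-0.2689,-0.1884,-0.7169],"w":[-1.8393,-0.9243,2.3318,-4.3981],"eef":[0.1798,-0.217,1.1364],"\u03c4":[-16.0382,-11.2135,-2.0838,1.3509]}
{"k":4,"ang":[0.1932,-0.2863,-0.1311,-0.7618],"w":[-2.2519,-1.3615,5.1506,-1.77],"eef":[0.1757,-0.2183,1.1271],"\u03c4":[-3.6611,-5.5644,-2.385,-0.9687]}
{"k":5,"ang":[0.1617,-0.3031,-0.0889,-0.8224],"w":[-1.9666,-0.9334,0.8361,-5.924],"eef":[0.1689,-0.2197,1.1153],"\u03c4":[13.1805,4.9947,3.3123,2.2832]}
{"k":6,"ang":[0.1291,-0.3235,-0.0239,-0.8533],"w":[-2.3435,-1.7152,7.233,1.175],"eef":[0.1602,-0.2208,1.1042],"\u03c4":[14.2981,3.7372,-1.3397,-2.8569]}
{"k":7,"ang":[0.1024,-0.3395,-0.004,-0.9201],"w":[-1.2874,-0.5461,-3.515,-8.9811],"eef":[0.1508,-0.2231,1.0907],"\u03c4":[27.1921,14.6958,8.6421,2.8569]}
{"k":8,"ang":[0.0754,-0.3607,0.0577,-0.9386],"w":[-2.2154,-2.1085,10.2899,5.0604],"eef":[0.142,-0.2251,1.0791],"\u03c4":[18.402,5.9155,-3.314,-2.8569]}
{"k":9,"ang":[0.0557,-0.3775,0.0759,-0.9905],"w":[-0.5394,-0.3475,-6.1353,-10.2292],"eef":[0.1338,-0.2285,1.0659],"\u03c4":[29.9109,18.2587,10.9983,2.8569]}
{"k":10,"ang":[0.0366,-0.3987,0.1297,-0.9996],"w":[-1.855,-2.2498,11.378,7.0895],"eef":[0.127,-0.232,1.0548],"\u03c4":[18.0011,6.5473,-4.4072,-2.8569]}
{"k":11,"ang":[0.0243,-0.4161,0.1465,-1.0401],"w":[0.0607,-0.3174,-7.1025,-10.4108],"eef":[0.1215,-0.2366,1.0423],"\u03c4":[28.0809,19.0395,11.3099,2.8569]}
{"k":12,"ang":[0.0129,-0.4369,0.1918,-1.0459],"w":[-1.4124,-2.2215,11.1328,7.5911],"eef":[0.1176,-0.2412,1.0315],"\u03c4":[16.0761,6.7573,-4.7178,-2.8569]}
{"k":13,"ang":[0.0072,-0.4545,0.2077,-1.0797],"w":[0.4888,-0.3731,-6.9765,-9.9827],"eef":[0.1153,-0.2465,1.0191],"\u03c4":[25.002,18.7061,10.4874,2.8569]}
{"k":14,"ang":[0.0025,-0.4745,0.2446,-1.0876],"w":[-0.9615,-2.0797,10.0724,7.0101],"eef":[0.1145,-0.2517,1.0081],"\u03c4":[13.9902,7.0155,-4.4729,-2.8569]}
{"k":15,"ang":[0.0024,-0.4918,0.2586,-1.1198],"w":[0.7886,-0.438,-6.3714,-9.3683],"eef":[0.1152,-0.257,0.9954],"\u03c4":[22.0445,18.0275,9.2184,2.8569]}
{"k":16,"ang":[0.0031,-0.5105,0.2882,-1.1332],"w":[-0.5532,-1.8816,8.7488,5.908],"eef":[0.1173,-0.2621,0.9835],"\u03c4":[12.1443,7.3355,-4.0523,-2.8569]}
{"k":17,"ang":[0.0076,-0.5268,0.2986,-1.1684],"w":[1.0187,-0.4617,-5.7802,-8.9061],"eef":[0.1205,-0.2669,0.9699],"\u03c4":[19.696,17.3895,7.9852,2.8569]}
{"k":18,"ang":[0.0128,-0.5438,0.3218,-1.189],"w":[-0.2104,-1.6656,7.5262,4.7063],"eef":[0.1249,-0.2714,0.9569],"\u03c4":[10.5539,7.6117,-3.728,-2.8569]}
{"k":19,"ang":[0.0213,-0.5584,0.3273,-1.2303],"w":[1.2214,-0.4282,-5.4338,-8.7316],"eef":[0.1301,-0.2753,0.9422],"\u03c4":[18.0003,16.9143,7.004,2.8569]}
{"k":20,"ang":[0.0302,-0.5734,0.3443,-1.2591],"w":[0.0685,-1.4485,6.5377,3.6085],"eef":[0.1361,-0.2788,0.9279],"\u03c4":[9.1331,7.7686,-3.5942,-2.7205]}
{"k":21,"ang":[0.042,-0.586,0.3456,-1.3063],"w":[1.3978,-0.3601,-5.1803,-8.6047],"eef":[0.1426,-0.2815,0.9121],"\u03c4":[16.6756,16.4133,6.1605,2.8569]}
{"k":22,"ang":[0.054,-0.5988,0.3573,-1.3424],"w":[0.3038,-1.2296,5.7064,2.6445],"eef":[0.1497,-0.2837,0.8966],"\u03c4":[7.8431,7.8112,-3.551,-1.544]}
{"k":23,"ang":[0.0676,-0.61,0.3646,-1.3828],"w":[1.4182,-0.3711,-3.7877,-7.0005],"eef":[0.1569,-0.2854,0.8809],"\u03c4":[14.4305,14.8328,4.4707,2.8569]}
{"k":24,"ang":[0.0817,-0.6209,0.3768,-1.415],"w":[0.5457,-0.992,4.6169,1.828],"eef":[0.1644,-0.2869,0.866],"\u03c4":[6.7992,7.8405,-3.0859,-0.6935]}
{"k":25,"ang":[0.0969,-0.6304,0.3871,-1.4469],"w":[1.4041,-0.355,-2.5326,-5.3325],"eef":[0.1719,-0.288,0.8515],"\u03c4":[11.9594,13.0898,2.9886,2.8569]}
{"k":26,"ang":[0.1124,-0.6394,0.4011,-1.4709],"w":[0.7216,-0.785,3.7944,1.4727],"eef":[0.1796,-0.2893,0.8382],"\u03c4":[5.5673,7.4821,-2.7396,-0.3463]}
{"k":27,"ang":[0.1288,-0.6471,0.4112,-1.4962],"w":[1.4079,-0.283,-1.9092,-4.2665],"eef":[0.1872,-0.2903,0.8254],"\u03c4":[9.8493,11.6801,2.1071,2.8569]}
{"k":28,"ang":[0.145,-0.6541,0.4256,-1.5131],"w":[0.8133,-0.6172,3.3395,1.4723],"eef":[0.195,-0.2915,0.8138],"\u03c4":[4.1275,6.772,-2.67,-0.3325]}
{"k":29,"ang":[0.1621,-0.6598,0.4342,-1.5338],"w":[1.4148,-0.1816,-1.725,-3.7242],"eef":[0.2025,-0.2925,0.8025],"\u03c4":[8.1799,10.6004,1.634,2.8569]}
{"k":30,"ang":[0.1787,-0.665,0.4478,-1.5463],"w":[0.8428,-0.4773,3.0907,1.5733],"eef":[0.2102,-0.2936,0.7922],"\u03c4":[2.6953,5.9436,-2.7636,-0.4024]}
{"k":31,"ang":[0.1959,-0.6689,0.455,-1.5638],"w":[1.4014,-0.08,-1.6862,-3.4251],"eef":[0.2176,-0.2945,0.7822],"\u03c4":[6.8108,9.7021,1.3093,2.8569]}
{"k":32,"ang":[0.2123,-0.6725,0.4673,-1.5737],"w":[0.8345,-0.358,2.9135,1.6503],"eef":[0.2252,-0.2954,0.7729]}


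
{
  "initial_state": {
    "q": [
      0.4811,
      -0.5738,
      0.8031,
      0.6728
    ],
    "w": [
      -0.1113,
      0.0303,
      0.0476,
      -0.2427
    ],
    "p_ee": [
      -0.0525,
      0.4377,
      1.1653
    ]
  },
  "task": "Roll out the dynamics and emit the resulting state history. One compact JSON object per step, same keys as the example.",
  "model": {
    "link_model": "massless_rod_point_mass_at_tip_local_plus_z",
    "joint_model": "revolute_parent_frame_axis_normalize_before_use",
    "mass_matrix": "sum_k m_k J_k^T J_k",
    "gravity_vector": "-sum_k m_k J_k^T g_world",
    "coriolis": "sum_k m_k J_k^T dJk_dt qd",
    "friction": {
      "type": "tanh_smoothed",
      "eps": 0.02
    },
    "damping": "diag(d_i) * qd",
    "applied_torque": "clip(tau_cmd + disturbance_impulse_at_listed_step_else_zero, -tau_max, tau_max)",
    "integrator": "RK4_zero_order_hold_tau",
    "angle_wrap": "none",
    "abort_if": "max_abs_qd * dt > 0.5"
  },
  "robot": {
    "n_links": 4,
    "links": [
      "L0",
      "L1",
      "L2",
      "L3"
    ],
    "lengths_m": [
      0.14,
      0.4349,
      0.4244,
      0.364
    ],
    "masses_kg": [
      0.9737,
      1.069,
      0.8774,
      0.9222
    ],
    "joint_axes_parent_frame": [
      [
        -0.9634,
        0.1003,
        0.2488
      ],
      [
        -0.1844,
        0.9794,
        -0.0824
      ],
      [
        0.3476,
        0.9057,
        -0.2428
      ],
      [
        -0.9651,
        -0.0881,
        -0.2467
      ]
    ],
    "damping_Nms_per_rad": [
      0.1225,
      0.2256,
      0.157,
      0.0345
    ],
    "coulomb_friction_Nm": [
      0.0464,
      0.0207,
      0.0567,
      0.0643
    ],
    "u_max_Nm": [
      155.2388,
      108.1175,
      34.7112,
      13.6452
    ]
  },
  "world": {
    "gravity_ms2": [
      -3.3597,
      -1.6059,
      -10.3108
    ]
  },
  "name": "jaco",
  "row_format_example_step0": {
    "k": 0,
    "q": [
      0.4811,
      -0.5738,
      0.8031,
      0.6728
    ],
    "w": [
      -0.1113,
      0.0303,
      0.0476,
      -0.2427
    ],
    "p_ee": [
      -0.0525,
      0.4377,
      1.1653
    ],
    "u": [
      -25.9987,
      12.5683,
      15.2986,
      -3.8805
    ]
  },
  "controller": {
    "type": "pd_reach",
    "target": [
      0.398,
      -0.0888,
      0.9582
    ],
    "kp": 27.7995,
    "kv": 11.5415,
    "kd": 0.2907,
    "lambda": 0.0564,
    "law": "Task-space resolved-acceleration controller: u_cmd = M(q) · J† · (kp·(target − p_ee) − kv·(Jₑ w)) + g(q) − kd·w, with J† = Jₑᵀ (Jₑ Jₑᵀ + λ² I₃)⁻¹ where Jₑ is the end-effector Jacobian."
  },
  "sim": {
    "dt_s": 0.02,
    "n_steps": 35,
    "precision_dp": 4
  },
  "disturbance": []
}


{"k":1,"q":[0.4776,-0.5758,0.8114,0.6738],"w":[-0.2395,-0.2266,0.7783,0.3351],"p_ee":[-0.0487,0.4315,1.166],"u":[-20.4548,11.841,11.7501,-3.5316]}
{"k":2,"q":[0.4718,-0.5819,0.832,0.6842],"w":[-0.3471,-0.3833,1.2718,0.6966],"p_ee":[-0.041,0.4211,1.1646],"u":[-15.6534,11.3789,8.8642,-3.1718]}
{"k":3,"q":[0.4639,-0.5904,0.8605,0.7001],"w":[-0.4386,-0.4602,1.5808,0.8994],"p_ee":[-0.0303,0.4073,1.1618],"u":[-11.5627,11.0548,6.4906,-2.8317]}
{"k":4,"q":[0.4544,-0.5998,0.8939,0.719],"w":[-0.5151,-0.4784,1.7534,0.9876],"p_ee":[-0.0176,0.391,1.158],"u":[-8.1214,10.7805,4.5164,-2.522]}
{"k":5,"q":[0.4435,-0.6092,0.9297,0.7389],"w":[-0.5768,-0.4563,1.8287,0.9971],"p_ee":[-0.0034,0.3728,1.1535],"u":[-5.2582,10.507,2.8588,-2.2466]}
{"k":6,"q":[0.4315,-0.6178,0.9663,0.7584],"w":[-0.6243,-0.4086,1.8371,0.9551],"p_ee":[0.0117,0.3534,1.1484],"u":[-2.8973,10.2132,1.4565,-2.0053]}
{"k":7,"q":[0.4187,-0.6253,1.0027,0.7767],"w":[-0.6583,-0.3463,1.8007,0.8816],"p_ee":[0.0274,0.3333,1.1429],"u":[-0.9646,9.8949,0.2634,-1.7955]}
{"k":8,"q":[0.4053,-0.6316,1.038,0.7934],"w":[-0.68,-0.2774,1.7355,0.7905],"p_ee":[0.0433,0.3128,1.1371],"u":[0.6084,9.5564,-0.7561,-1.6139]}
{"k":9,"q":[0.3916,-0.6364,1.0718,0.8082],"w":[-0.6905,-0.2075,1.6529,0.6912],"p_ee":[0.0594,0.2922,1.1312],"u":[1.882,9.2058,-1.6301,-1.4569]}
{"k":10,"q":[0.3778,-0.6399,1.1039,0.821],"w":[-0.6914,-0.1401,1.5606,0.5903],"p_ee":[0.0753,0.2718,1.1251],"u":[2.9086,8.8513,-2.3813,-1.3211]}
{"k":11,"q":[0.364,-0.642,1.1341,0.8318],"w":[-0.6841,-0.0775,1.4641,0.4918],"p_ee":[0.091,0.2518,1.1189],"u":[3.732,8.5005,-3.0283,-1.2035]}
{"k":12,"q":[0.3505,-0.643,1.1624,0.8407],"w":[-0.67,-0.021,1.3669,0.3984],"p_ee":[0.1064,0.2323,1.1127],"u":[4.3894,8.1594,-3.5866,-1.1016]}
{"k":13,"q":[0.3373,-0.6429,1.1888,0.8477],"w":[-0.6497,0.0275,1.2731,0.3106],"p_ee":[0.1213,0.2135,1.1065],"u":[4.9152,7.8369,-4.0698,-1.0125]}
{"k":14,"q":[0.3245,-0.6419,1.2133,0.8531],"w":[-0.6249,0.0687,1.1834,0.2294],"p_ee":[0.1358,0.1953,1.1003],"u":[5.3321,7.5339,-4.4885,-0.9346]}
{"k":15,"q":[0.3123,-0.6402,1.2361,0.857],"w":[-0.5971,0.1036,1.0975,0.1563],"p_ee":[0.1498,0.178,1.0941],"u":[5.6572,7.2487,-4.8511,-0.8666]}
{"k":16,"q":[0.3006,-0.6378,1.2572,0.8595],"w":[-0.5674,0.1328,1.0161,0.0913],"p_ee":[0.1633,0.1614,1.0881],"u":[5.9079,6.9822,-5.1656,-0.8069]}
{"k":17,"q":[0.2896,-0.6349,1.2767,0.8607],"w":[-0.5365,0.1566,0.9393,0.0343],"p_ee":[0.1762,0.1457,1.0821],"u":[6.0978,6.7349,-5.4384,-0.7548]}
{"k":18,"q":[0.2792,-0.6316,1.2948,0.861],"w":[-0.5081,0.1775,0.8654,-0.0026],"p_ee":[0.1885,0.1308,1.0762],"u":[6.217,6.5115,-5.6727,-0.7204]}
{"k":19,"q":[0.2693,-0.6278,1.3113,0.8608],"w":[-0.4845,0.1975,0.793,-0.0135],"p_ee":[0.2002,0.1168,1.0705],"u":[6.2658,6.3131,-5.8717,-0.7092]}
{"k":20,"q":[0.2598,-0.6237,1.3265,0.8605],"w":[-0.4624,0.215,0.7241,-0.0178],"p_ee":[0.2114,0.1036,1.0648],"u":[6.291,6.1293,-6.0441,-0.7025]}
{"k":21,"q":[0.2508,-0.6192,1.3403,0.8601],"w":[-0.4411,0.2295,0.6596,-0.0203],"p_ee":[0.222,0.0913,1.0592],"u":[6.3056,5.9577,-6.1942,-0.6961]}
{"k":22,"q":[0.2421,-0.6145,1.3529,0.8597],"w":[-0.4205,0.2412,0.5994,-0.0219],"p_ee":[0.232,0.0798,1.0538],"u":[6.314,5.7977,-6.3251,-0.6895]}
{"k":23,"q":[0.2339,-0.6096,1.3643,0.8592],"w":[-0.4005,0.2503,0.5436,-0.0227],"p_ee":[0.2415,0.069,1.0486],"u":[6.3186,5.6487,-6.4394,-0.6826]}
{"k":24,"q":[0.2261,-0.6045,1.3746,0.8588],"w":[-0.3813,0.257,0.4921,-0.0229],"p_ee":[0.2505,0.0589,1.0435],"u":[6.3208,5.5104,-6.5392,-0.6756]}
{"k":25,"q":[0.2187,-0.5994,1.384,0.8583],"w":[-0.3628,0.2615,0.4446,-0.0227],"p_ee":[0.259,0.0495,1.0387],"u":[6.3219,5.382,-6.6265,-0.6685]}
{"k":26,"q":[0.2116,-0.5941,1.3925,0.8578],"w":[-0.345,0.264,0.4011,-0.0221],"p_ee":[0.267,0.0407,1.034],"u":[6.3227,5.2632,-6.7029,-0.6614]}
{"k":27,"q":[0.2049,-0.5888,1.4001,0.8574],"w":[-0.3279,0.2647,0.3612,-0.0213],"p_ee":[0.2746,0.0325,1.0296],"u":[6.3237,5.1531,-6.7698,-0.6545]}
{"k":28,"q":[0.1985,-0.5835,1.4069,0.857],"w":[-0.3115,0.2639,0.3248,-0.0202],"p_ee":[0.2818,0.0248,1.0254],"u":[6.3253,5.0514,-6.8284,-0.6476]}
{"k":29,"q":[0.1924,-0.5783,1.4131,0.8566],"w":[-0.2958,0.2617,0.2916,-0.0191],"p_ee":[0.2886,0.0176,1.0214],"u":[6.3279,4.9573,-6.88,-0.6408]}
{"k":30,"q":[0.1866,-0.5731,1.4186,0.8562],"w":[-0.2808,0.2584,0.2614,-0.0179],"p_ee":[0.295,0.0109,1.0176],"u":[6.3316,4.8703,-6.9254,-0.6342]}
{"k":31,"q":[0.1812,-0.5679,1.4236,0.8559],"w":[-0.2665,0.254,0.234,-0.0167],"p_ee":[0.301,0.0046,1.014],"u":[6.3364,4.79,-6.9654,-0.6277]}
{"k":32,"q":[0.176,-0.5629,1.428,0.8556],"w":[-0.2527,0.2489,0.2092,-0.0156],"p_ee":[0.3067,-0.0013,1.0105],"u":[6.3423,4.7157,-7.0007,-0.6213]}
{"k":33,"q":[0.1711,-0.558,1.4319,0.8553],"w":[-0.2396,0.243,0.1867,-0.0145],"p_ee":[0.312,-0.0067,1.0073],"u":[6.3492,4.647,-7.0319,-0.6152]}
{"k":34,"q":[0.1664,-0.5532,1.4355,0.855],"w":[-0.2271,0.2366,0.1664,-0.0135],"p_ee":[0.3171,-0.0119,1.0043],"u":[6.3569,4.5835,-7.0595,-0.6092]}
{"k":35,"q":[0.162,-0.5485,1.4386,0.8547],"w":[-0.2152,0.2298,0.148,-0.0126],"p_ee":[0.3219,-0.0167,1.0014]}
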